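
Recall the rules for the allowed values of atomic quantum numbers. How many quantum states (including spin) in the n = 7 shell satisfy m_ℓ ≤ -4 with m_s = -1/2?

6

The n = 7 shell has ℓ = 0 through 6; check each.
The (ℓ, m_ℓ) pairs meeting m_ℓ ≤ -4 give: ℓ=4 → 1; ℓ=5 → 2; ℓ=6 → 3.
Orbitals: 1 + 2 + 3 = 6. With m_s fixed to a single value there is one state per orbital, giving 6 states.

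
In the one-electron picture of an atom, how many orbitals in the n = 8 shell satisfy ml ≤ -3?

15

The n = 8 shell has l = 0 through 7; check each.
Contributions: l=3 → 1; l=4 → 2; l=5 → 3; l=6 → 4; l=7 → 5.
Total orbitals: 1 + 2 + 3 + 4 + 5 = 15.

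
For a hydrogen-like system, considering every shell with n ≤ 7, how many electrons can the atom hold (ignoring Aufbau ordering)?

280

Total orbitals = 1² + 2² + 3² + 4² + 5² + 6² + 7² = 140. Doubling for spin gives 280 electrons.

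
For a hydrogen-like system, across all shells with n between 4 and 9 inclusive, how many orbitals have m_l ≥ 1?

For each n in the range, tally the orbitals obeying m_l ≥ 1:
n=4 → 6; n=5 → 10; n=6 → 15; n=7 → 21; n=8 → 28; n=9 → 36.
Total orbitals: 6 + 10 + 15 + 21 + 28 + 36 = 116.

116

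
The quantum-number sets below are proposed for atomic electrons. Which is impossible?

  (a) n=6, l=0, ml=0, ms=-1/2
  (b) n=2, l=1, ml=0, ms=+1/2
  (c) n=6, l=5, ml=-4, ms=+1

(c) has ms = +1, but an electron's spin must be ±1/2.
The remaining sets (a), (b) satisfy all four rules.

(c)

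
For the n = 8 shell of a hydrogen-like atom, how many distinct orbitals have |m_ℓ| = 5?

6

Per ℓ-value: ℓ=5 → 2; ℓ=6 → 2; ℓ=7 → 2.
Total orbitals: 2 + 2 + 2 = 6.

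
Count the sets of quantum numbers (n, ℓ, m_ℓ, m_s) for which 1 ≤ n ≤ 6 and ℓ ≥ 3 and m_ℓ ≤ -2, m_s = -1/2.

16

Go shell by shell, enumerating (ℓ, m_ℓ) with ℓ ≥ 3 and m_ℓ ≤ -2:
n=4 → 2; n=5 → 5; n=6 → 9.
Orbitals: 2 + 5 + 9 = 16. With m_s fixed to -1/2 there is one state per orbital, so 16 states.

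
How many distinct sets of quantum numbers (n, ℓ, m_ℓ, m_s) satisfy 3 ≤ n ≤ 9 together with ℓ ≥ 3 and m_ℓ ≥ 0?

Go shell by shell, enumerating (ℓ, m_ℓ) with ℓ ≥ 3 and m_ℓ ≥ 0:
n=4 → 4; n=5 → 9; n=6 → 15; n=7 → 22; n=8 → 30; n=9 → 39.
Orbitals: 4 + 9 + 15 + 22 + 30 + 39 = 119. Including both spin states (m_s = ±1/2) gives 2 × 119 = 238 states.

238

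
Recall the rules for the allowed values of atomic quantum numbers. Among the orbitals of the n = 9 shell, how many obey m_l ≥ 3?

Orbitals with m_l ≥ 3, by l: l=3 → 1; l=4 → 2; l=5 → 3; l=6 → 4; l=7 → 5; l=8 → 6.
Total orbitals: 1 + 2 + 3 + 4 + 5 + 6 = 21.

21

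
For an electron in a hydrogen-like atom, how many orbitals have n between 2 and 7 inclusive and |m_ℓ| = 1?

Treat each shell separately and count matching orbitals:
n=2 → 2; n=3 → 4; n=4 → 6; n=5 → 8; n=6 → 10; n=7 → 12.
Total orbitals: 2 + 4 + 6 + 8 + 10 + 12 = 42.

42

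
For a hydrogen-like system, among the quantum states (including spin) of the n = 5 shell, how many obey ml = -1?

8

The n = 5 shell has l = 0 through 4; check each.
Contributions: l=1 → 1; l=2 → 1; l=3 → 1; l=4 → 1.
Orbitals: 1 + 1 + 1 + 1 = 4. Each orbital carries two spin states, so 4 × 2 = 8 states.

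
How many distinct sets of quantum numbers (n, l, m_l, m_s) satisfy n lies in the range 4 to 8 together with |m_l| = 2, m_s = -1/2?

For each n in the range, tally the orbitals obeying |m_l| = 2:
n=4 → 4; n=5 → 6; n=6 → 8; n=7 → 10; n=8 → 12.
Orbitals: 4 + 6 + 8 + 10 + 12 = 40. With m_s fixed to -1/2 there is one state per orbital, so 40 states.

40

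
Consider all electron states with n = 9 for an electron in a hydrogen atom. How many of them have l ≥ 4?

130

For n = 9, l ranges over 0 … 8.
Orbitals with l ≥ 4, by l: l=4 → 9; l=5 → 11; l=6 → 13; l=7 → 15; l=8 → 17.
Orbitals: 9 + 11 + 13 + 15 + 17 = 65. Each orbital carries two spin states, so 65 × 2 = 130 states.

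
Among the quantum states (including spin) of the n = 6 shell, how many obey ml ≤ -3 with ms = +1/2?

The n = 6 shell has l = 0 through 5; check each.
Contributions: l=3 → 1; l=4 → 2; l=5 → 3.
Orbitals: 1 + 2 + 3 = 6. With ms fixed to a single value there is one state per orbital, giving 6 states.

6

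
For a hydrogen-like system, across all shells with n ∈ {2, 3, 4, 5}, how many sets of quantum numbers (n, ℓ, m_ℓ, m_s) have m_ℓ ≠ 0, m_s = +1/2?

Count contributing orbitals for each principal shell:
n=2 → 2; n=3 → 6; n=4 → 12; n=5 → 20.
Orbitals: 2 + 6 + 12 + 20 = 40. With m_s fixed to +1/2 there is one state per orbital, so 40 states.

40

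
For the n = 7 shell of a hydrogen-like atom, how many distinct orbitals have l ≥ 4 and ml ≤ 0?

Per l-value: l=4 → 5; l=5 → 6; l=6 → 7.
Total orbitals: 5 + 6 + 7 = 18.

18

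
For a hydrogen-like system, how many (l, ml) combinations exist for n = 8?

64

The n = 8 shell contains n² = 8² = 64 orbitals.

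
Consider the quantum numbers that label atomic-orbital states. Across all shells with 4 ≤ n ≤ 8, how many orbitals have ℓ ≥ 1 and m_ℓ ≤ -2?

55

Work shell by shell — for each n, count the (ℓ, m_ℓ) pairs that satisfy ℓ ≥ 1 and m_ℓ ≤ -2:
n=4 → 3; n=5 → 6; n=6 → 10; n=7 → 15; n=8 → 21.
Total orbitals: 3 + 6 + 10 + 15 + 21 = 55.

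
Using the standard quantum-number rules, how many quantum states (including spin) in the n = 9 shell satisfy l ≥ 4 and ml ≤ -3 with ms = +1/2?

20

Per l-value: l=4 → 2; l=5 → 3; l=6 → 4; l=7 → 5; l=8 → 6.
Orbitals: 2 + 3 + 4 + 5 + 6 = 20. With ms fixed to a single value there is one state per orbital, giving 20 states.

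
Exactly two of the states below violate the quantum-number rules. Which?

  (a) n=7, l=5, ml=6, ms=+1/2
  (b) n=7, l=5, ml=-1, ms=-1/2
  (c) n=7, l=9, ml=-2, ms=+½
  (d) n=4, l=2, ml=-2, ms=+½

(a) and (c)

(a) has |ml| = 6 > l = 5, violating −l ≤ ml ≤ l.
(c) has l = 9 ≥ n = 7, violating 0 ≤ l ≤ n−1.
The remaining sets (b), (d) satisfy all four rules.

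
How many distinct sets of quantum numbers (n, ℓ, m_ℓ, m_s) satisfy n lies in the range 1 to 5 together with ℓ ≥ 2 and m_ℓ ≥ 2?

For each n in the range, tally the orbitals obeying ℓ ≥ 2 and m_ℓ ≥ 2:
n=3 → 1; n=4 → 3; n=5 → 6.
Orbitals: 1 + 3 + 6 = 10. Including both spin states (m_s = ±1/2) gives 2 × 10 = 20 states.

20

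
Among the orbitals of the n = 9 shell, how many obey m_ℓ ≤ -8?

1

For n = 9, ℓ ranges over 0 … 8.
Orbitals with m_ℓ ≤ -8, by ℓ: ℓ=8 → 1.
Total orbitals: 1.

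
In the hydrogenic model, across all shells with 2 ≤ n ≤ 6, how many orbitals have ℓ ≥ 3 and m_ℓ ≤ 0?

28

Go shell by shell, enumerating (ℓ, m_ℓ) with ℓ ≥ 3 and m_ℓ ≤ 0:
n=4 → 4; n=5 → 9; n=6 → 15.
Total orbitals: 4 + 9 + 15 = 28.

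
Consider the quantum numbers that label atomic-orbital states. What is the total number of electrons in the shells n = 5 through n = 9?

510

Shell n has n² orbitals: 5²=25 + 6²=36 + 7²=49 + 8²=64 + 9²=81 = 255 orbitals.
Two spin states per orbital: 2 × 255 = 510 electrons.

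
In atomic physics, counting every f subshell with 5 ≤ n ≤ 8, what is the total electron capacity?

56

An f subshell (ℓ = 3) exists for every n ≥ 4, so shells n = 5, 6, 7, 8 each contribute one — 4 subshells.
Since each f subshell holds 2(2·3+1) = 14 electrons, the total is 4 × 14 = 56.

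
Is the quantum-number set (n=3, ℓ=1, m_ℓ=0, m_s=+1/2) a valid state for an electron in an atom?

n = 3 is a positive integer. ℓ = 1 satisfies 0 ≤ ℓ ≤ n−1 = 2. m_ℓ = 0 lies in the range −ℓ … +ℓ (here −1 … 1). m_s = +1/2 is one of ±1/2.
All four constraints are satisfied.

Yes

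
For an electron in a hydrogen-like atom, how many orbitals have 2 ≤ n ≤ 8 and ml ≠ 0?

168

Per-shell orbital counts meeting the constraint:
n=2 → 2; n=3 → 6; n=4 → 12; n=5 → 20; n=6 → 30; n=7 → 42; n=8 → 56.
Total orbitals: 2 + 6 + 12 + 20 + 30 + 42 + 56 = 168.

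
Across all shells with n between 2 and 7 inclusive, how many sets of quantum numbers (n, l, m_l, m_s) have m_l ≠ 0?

Go shell by shell, enumerating (l, m_l) with m_l ≠ 0:
n=2 → 2; n=3 → 6; n=4 → 12; n=5 → 20; n=6 → 30; n=7 → 42.
Orbitals: 2 + 6 + 12 + 20 + 30 + 42 = 112. Including both spin states (m_s = ±1/2) gives 2 × 112 = 224 states.

224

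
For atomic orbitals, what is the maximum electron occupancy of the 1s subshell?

2

A subshell with ℓ = 0 has 2ℓ+1 = 1 orbital, each holding 2 electrons (spin ±1/2), so 1 × 2 = 2.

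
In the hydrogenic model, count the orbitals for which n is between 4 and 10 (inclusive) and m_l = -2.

35

Go shell by shell, enumerating (l, m_l) with m_l = -2:
n=4 → 2; n=5 → 3; n=6 → 4; n=7 → 5; n=8 → 6; n=9 → 7; n=10 → 8.
Total orbitals: 2 + 3 + 4 + 5 + 6 + 7 + 8 = 35.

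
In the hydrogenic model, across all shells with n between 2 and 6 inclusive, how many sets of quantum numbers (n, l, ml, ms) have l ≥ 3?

100

Work shell by shell — for each n, count the (l, ml) pairs that satisfy l ≥ 3:
n=4 → 7; n=5 → 16; n=6 → 27.
Orbitals: 7 + 16 + 27 = 50. Including both spin states (ms = ±1/2) gives 2 × 50 = 100 states.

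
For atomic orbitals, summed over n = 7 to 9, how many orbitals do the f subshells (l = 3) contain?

21

An f subshell (l = 3) exists for every n ≥ 4, so shells n = 7, 8, 9 each contribute one — 3 subshells.
Since each f subshell has 2·3+1 = 7 orbitals, the total is 3 × 7 = 21.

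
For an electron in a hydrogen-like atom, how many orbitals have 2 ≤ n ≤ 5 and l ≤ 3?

Count contributing orbitals for each principal shell:
n=2 → 4; n=3 → 9; n=4 → 16; n=5 → 16.
Total orbitals: 4 + 9 + 16 + 16 = 45.

45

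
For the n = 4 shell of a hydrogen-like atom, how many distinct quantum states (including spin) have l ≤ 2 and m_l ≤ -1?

6

The n = 4 shell has l = 0 through 3; check each.
Contributions: l=1 → 1; l=2 → 2.
Orbitals: 1 + 2 = 3. Each orbital carries two spin states, so 3 × 2 = 6 states.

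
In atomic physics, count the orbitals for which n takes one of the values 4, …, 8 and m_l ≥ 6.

4

Count contributing orbitals for each principal shell:
n=7 → 1; n=8 → 3.
Total orbitals: 1 + 3 = 4.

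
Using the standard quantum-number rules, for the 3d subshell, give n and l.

The leading integer gives n = 3; the letter 'd' means l = 2.

n = 3, l = 2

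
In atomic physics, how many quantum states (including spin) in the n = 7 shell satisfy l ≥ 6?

With n = 7 the allowed l are 0, 1, …, 6.
Contributions: l=6 → 13.
Orbitals: 13. Each orbital carries two spin states, so 13 × 2 = 26 states.

26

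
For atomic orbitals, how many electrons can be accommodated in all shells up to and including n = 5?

Total orbitals = 1² + 2² + 3² + 4² + 5² = 55. Doubling for spin gives 110 electrons.

110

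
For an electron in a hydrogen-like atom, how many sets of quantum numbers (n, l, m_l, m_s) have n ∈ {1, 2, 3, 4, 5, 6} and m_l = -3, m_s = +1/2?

Count contributing orbitals for each principal shell:
n=4 → 1; n=5 → 2; n=6 → 3.
Orbitals: 1 + 2 + 3 = 6. With m_s fixed to +1/2 there is one state per orbital, so 6 states.

6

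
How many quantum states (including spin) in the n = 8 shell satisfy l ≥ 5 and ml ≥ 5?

Per l-value: l=5 → 1; l=6 → 2; l=7 → 3.
Orbitals: 1 + 2 + 3 = 6. Each orbital carries two spin states, so 6 × 2 = 12 states.

12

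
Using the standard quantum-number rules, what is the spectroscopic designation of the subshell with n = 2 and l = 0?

2s

l = 0 corresponds to the letter 's', so the subshell is 2s.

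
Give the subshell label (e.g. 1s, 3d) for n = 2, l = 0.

l = 0 corresponds to the letter 's', so the subshell is 2s.

2s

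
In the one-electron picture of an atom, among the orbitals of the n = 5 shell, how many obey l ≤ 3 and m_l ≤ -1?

Per l-value: l=1 → 1; l=2 → 2; l=3 → 3.
Total orbitals: 1 + 2 + 3 = 6.

6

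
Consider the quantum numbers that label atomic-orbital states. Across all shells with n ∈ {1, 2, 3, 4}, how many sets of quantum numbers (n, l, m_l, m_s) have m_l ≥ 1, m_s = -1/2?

Per-shell orbital counts meeting the constraint:
n=2 → 1; n=3 → 3; n=4 → 6.
Orbitals: 1 + 3 + 6 = 10. With m_s fixed to -1/2 there is one state per orbital, so 10 states.

10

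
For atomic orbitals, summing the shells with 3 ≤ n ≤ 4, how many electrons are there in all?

50

Shell n has n² orbitals: 3²=9 + 4²=16 = 25 orbitals.
Two spin states per orbital: 2 × 25 = 50 electrons.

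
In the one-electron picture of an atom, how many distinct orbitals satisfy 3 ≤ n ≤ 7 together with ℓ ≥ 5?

Count contributing orbitals for each principal shell:
n=6 → 11; n=7 → 24.
Total orbitals: 11 + 24 = 35.

35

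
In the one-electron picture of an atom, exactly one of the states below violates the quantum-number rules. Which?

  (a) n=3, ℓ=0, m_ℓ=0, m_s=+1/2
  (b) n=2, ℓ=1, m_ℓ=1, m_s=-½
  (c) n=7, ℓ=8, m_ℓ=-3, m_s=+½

(c)

(c) has ℓ = 8 ≥ n = 7, violating 0 ≤ ℓ ≤ n−1.
The remaining sets (a), (b) satisfy all four rules.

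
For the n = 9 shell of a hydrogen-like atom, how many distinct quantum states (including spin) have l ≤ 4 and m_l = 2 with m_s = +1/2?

Orbitals with l ≤ 4 and m_l = 2, by l: l=2 → 1; l=3 → 1; l=4 → 1.
Orbitals: 1 + 1 + 1 = 3. With m_s fixed to a single value there is one state per orbital, giving 3 states.

3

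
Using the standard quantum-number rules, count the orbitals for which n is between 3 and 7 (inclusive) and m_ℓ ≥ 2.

35

Work shell by shell — for each n, count the (ℓ, m_ℓ) pairs that satisfy m_ℓ ≥ 2:
n=3 → 1; n=4 → 3; n=5 → 6; n=6 → 10; n=7 → 15.
Total orbitals: 1 + 3 + 6 + 10 + 15 = 35.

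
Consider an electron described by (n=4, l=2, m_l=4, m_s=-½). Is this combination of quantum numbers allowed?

The magnetic quantum number must satisfy −l ≤ m_l ≤ l. With l = 2, m_l can only be -2, -1, 0, 1, 2, so m_l = 4 is forbidden.

Invalid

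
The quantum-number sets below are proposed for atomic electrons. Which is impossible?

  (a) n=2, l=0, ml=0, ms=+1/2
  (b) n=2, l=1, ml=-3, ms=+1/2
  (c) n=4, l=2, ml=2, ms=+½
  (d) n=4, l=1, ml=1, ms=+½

(b)

(b) has |ml| = 3 > l = 1, violating −l ≤ ml ≤ l.
The remaining sets (a), (c), (d) satisfy all four rules.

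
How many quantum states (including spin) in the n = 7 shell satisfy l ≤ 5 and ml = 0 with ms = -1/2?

The (l, ml) pairs meeting l ≤ 5 and ml = 0 give: l=0 → 1; l=1 → 1; l=2 → 1; l=3 → 1; l=4 → 1; l=5 → 1.
Orbitals: 1 + 1 + 1 + 1 + 1 + 1 = 6. With ms fixed to a single value there is one state per orbital, giving 6 states.

6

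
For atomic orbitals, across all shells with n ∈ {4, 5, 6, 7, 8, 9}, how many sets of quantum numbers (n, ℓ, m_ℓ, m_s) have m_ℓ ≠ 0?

For each n in the range, tally the orbitals obeying m_ℓ ≠ 0:
n=4 → 12; n=5 → 20; n=6 → 30; n=7 → 42; n=8 → 56; n=9 → 72.
Orbitals: 12 + 20 + 30 + 42 + 56 + 72 = 232. Including both spin states (m_s = ±1/2) gives 2 × 232 = 464 states.

464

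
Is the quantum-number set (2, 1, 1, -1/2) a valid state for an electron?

Valid

n = 2 is a positive integer. l = 1 satisfies 0 ≤ l ≤ n−1 = 1. m_l = 1 lies in the range −l … +l (here −1 … 1). m_s = -1/2 is one of ±1/2.
All four constraints are satisfied.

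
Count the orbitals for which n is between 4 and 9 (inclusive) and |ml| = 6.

Go shell by shell, enumerating (l, ml) with |ml| = 6:
n=7 → 2; n=8 → 4; n=9 → 6.
Total orbitals: 2 + 4 + 6 = 12.

12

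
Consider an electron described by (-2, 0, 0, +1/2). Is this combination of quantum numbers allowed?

The principal quantum number must be a positive integer (n ≥ 1), but here n = -2.

Invalid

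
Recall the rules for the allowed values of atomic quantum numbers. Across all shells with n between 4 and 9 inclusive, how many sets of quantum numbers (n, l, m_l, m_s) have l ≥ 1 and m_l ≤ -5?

40

Work shell by shell — for each n, count the (l, m_l) pairs that satisfy l ≥ 1 and m_l ≤ -5:
n=6 → 1; n=7 → 3; n=8 → 6; n=9 → 10.
Orbitals: 1 + 3 + 6 + 10 = 20. Including both spin states (m_s = ±1/2) gives 2 × 20 = 40 states.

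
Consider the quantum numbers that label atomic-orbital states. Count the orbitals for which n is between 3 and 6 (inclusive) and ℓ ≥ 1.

Count contributing orbitals for each principal shell:
n=3 → 8; n=4 → 15; n=5 → 24; n=6 → 35.
Total orbitals: 8 + 15 + 24 + 35 = 82.

82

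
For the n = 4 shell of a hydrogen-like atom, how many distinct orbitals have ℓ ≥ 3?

Go through ℓ = 0, …, 3 (the values permitted for n = 4).
The (ℓ, m_ℓ) pairs meeting ℓ ≥ 3 give: ℓ=3 → 7.
Total orbitals: 7.

7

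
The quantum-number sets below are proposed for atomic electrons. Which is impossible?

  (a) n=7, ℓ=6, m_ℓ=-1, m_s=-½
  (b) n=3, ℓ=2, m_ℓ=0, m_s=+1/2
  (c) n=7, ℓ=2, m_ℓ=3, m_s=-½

(c)

(c) has |m_ℓ| = 3 > ℓ = 2, violating −ℓ ≤ m_ℓ ≤ ℓ.
The remaining sets (a), (b) satisfy all four rules.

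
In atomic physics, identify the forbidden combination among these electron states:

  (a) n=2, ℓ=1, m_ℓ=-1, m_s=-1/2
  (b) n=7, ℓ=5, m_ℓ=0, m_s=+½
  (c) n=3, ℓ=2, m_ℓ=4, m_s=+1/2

(c) has |m_ℓ| = 4 > ℓ = 2, violating −ℓ ≤ m_ℓ ≤ ℓ.
The remaining sets (a), (b) satisfy all four rules.

(c)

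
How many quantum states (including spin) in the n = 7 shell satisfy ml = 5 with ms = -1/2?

2

The n = 7 shell has l = 0 through 6; check each.
Orbitals with ml = 5, by l: l=5 → 1; l=6 → 1.
Orbitals: 1 + 1 = 2. With ms fixed to a single value there is one state per orbital, giving 2 states.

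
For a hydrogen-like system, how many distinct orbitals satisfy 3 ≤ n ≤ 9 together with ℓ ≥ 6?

Go shell by shell, enumerating (ℓ, m_ℓ) with ℓ ≥ 6:
n=7 → 13; n=8 → 28; n=9 → 45.
Total orbitals: 13 + 28 + 45 = 86.

86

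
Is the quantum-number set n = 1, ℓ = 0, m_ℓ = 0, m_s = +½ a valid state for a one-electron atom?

n = 1 is a positive integer. ℓ = 0 satisfies 0 ≤ ℓ ≤ n−1 = 0. m_ℓ = 0 lies in the range −ℓ … +ℓ (here 0). m_s = +1/2 is one of ±1/2.
All four constraints are satisfied.

Allowed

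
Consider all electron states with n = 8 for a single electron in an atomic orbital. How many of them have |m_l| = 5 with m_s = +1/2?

For n = 8, l ranges over 0 … 7.
Orbitals with |m_l| = 5, by l: l=5 → 2; l=6 → 2; l=7 → 2.
Orbitals: 2 + 2 + 2 = 6. With m_s fixed to a single value there is one state per orbital, giving 6 states.

6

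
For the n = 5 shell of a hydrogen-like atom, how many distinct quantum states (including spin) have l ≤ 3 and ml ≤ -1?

12

With n = 5 the allowed l are 0, 1, …, 4.
The (l, ml) pairs meeting l ≤ 3 and ml ≤ -1 give: l=1 → 1; l=2 → 2; l=3 → 3.
Orbitals: 1 + 2 + 3 = 6. Each orbital carries two spin states, so 6 × 2 = 12 states.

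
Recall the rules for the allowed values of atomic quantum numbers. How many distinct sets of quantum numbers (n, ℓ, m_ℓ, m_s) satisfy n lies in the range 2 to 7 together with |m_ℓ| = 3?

40

For each n in the range, tally the orbitals obeying |m_ℓ| = 3:
n=4 → 2; n=5 → 4; n=6 → 6; n=7 → 8.
Orbitals: 2 + 4 + 6 + 8 = 20. Including both spin states (m_s = ±1/2) gives 2 × 20 = 40 states.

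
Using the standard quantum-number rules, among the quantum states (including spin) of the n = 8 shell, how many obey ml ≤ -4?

20

Go through l = 0, …, 7 (the values permitted for n = 8).
Contributions: l=4 → 1; l=5 → 2; l=6 → 3; l=7 → 4.
Orbitals: 1 + 2 + 3 + 4 = 10. Each orbital carries two spin states, so 10 × 2 = 20 states.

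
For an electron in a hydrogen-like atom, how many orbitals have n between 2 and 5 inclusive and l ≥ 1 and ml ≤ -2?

10

Treat each shell separately and count matching orbitals:
n=3 → 1; n=4 → 3; n=5 → 6.
Total orbitals: 1 + 3 + 6 = 10.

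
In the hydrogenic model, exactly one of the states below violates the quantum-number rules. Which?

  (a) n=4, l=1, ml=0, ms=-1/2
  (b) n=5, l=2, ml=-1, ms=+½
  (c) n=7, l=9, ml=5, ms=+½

(c)

(c) has l = 9 ≥ n = 7, violating 0 ≤ l ≤ n−1.
The remaining sets (a), (b) satisfy all four rules.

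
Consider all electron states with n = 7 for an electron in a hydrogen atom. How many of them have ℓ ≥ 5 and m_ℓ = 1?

With n = 7 the allowed ℓ are 0, 1, …, 6.
Per ℓ-value: ℓ=5 → 1; ℓ=6 → 1.
Orbitals: 1 + 1 = 2. Each orbital carries two spin states, so 2 × 2 = 4 states.

4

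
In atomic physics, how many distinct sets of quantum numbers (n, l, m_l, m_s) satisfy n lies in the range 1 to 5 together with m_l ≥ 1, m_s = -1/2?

Treat each shell separately and count matching orbitals:
n=2 → 1; n=3 → 3; n=4 → 6; n=5 → 10.
Orbitals: 1 + 3 + 6 + 10 = 20. With m_s fixed to -1/2 there is one state per orbital, so 20 states.

20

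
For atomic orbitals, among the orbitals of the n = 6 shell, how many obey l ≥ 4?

20

The n = 6 shell has l = 0 through 5; check each.
Orbitals with l ≥ 4, by l: l=4 → 9; l=5 → 11.
Total orbitals: 9 + 11 = 20.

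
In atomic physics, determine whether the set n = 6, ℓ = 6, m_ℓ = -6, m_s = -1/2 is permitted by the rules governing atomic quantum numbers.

Invalid

The orbital quantum number must satisfy 0 ≤ ℓ ≤ n−1. With n = 6 the allowed ℓ values are 0, 1, 2, 3, 4, 5, so ℓ = 6 is out of range.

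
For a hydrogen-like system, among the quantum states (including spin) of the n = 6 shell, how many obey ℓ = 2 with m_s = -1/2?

With n = 6 the allowed ℓ are 0, 1, …, 5.
Contributions: ℓ=2 → 5.
Orbitals: 5. With m_s fixed to a single value there is one state per orbital, giving 5 states.

5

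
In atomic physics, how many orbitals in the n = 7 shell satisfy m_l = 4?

Orbitals with m_l = 4, by l: l=4 → 1; l=5 → 1; l=6 → 1.
Total orbitals: 1 + 1 + 1 = 3.

3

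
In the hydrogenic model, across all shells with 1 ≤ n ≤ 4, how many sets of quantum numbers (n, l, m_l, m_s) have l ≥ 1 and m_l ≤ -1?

20

For each n in the range, tally the orbitals obeying l ≥ 1 and m_l ≤ -1:
n=2 → 1; n=3 → 3; n=4 → 6.
Orbitals: 1 + 3 + 6 = 10. Including both spin states (m_s = ±1/2) gives 2 × 10 = 20 states.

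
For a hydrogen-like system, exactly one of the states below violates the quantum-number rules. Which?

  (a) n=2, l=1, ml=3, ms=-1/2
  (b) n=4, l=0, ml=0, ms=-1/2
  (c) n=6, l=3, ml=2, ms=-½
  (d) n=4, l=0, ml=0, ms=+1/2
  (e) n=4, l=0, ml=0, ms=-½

(a)

(a) has |ml| = 3 > l = 1, violating −l ≤ ml ≤ l.
The remaining sets (b), (c), (d), (e) satisfy all four rules.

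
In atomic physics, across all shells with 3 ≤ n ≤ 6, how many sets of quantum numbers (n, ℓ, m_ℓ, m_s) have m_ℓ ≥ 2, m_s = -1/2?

20

Treat each shell separately and count matching orbitals:
n=3 → 1; n=4 → 3; n=5 → 6; n=6 → 10.
Orbitals: 1 + 3 + 6 + 10 = 20. With m_s fixed to -1/2 there is one state per orbital, so 20 states.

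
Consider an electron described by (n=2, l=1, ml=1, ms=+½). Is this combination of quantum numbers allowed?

n = 2 is a positive integer. l = 1 satisfies 0 ≤ l ≤ n−1 = 1. ml = 1 lies in the range −l … +l (here −1 … 1). ms = +1/2 is one of ±1/2.
All four constraints are satisfied.

Allowed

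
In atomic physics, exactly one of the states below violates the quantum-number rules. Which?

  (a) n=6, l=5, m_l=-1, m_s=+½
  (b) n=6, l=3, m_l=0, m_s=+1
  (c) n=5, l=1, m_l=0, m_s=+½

(b) has m_s = +1, but an electron's spin must be ±1/2.
The remaining sets (a), (c) satisfy all four rules.

(b)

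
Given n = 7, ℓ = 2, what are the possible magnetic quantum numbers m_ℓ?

m_ℓ takes every integer from −ℓ to +ℓ. With ℓ = 2 that gives the 5 values -2, -1, 0, 1, 2.

-2, -1, 0, 1, 2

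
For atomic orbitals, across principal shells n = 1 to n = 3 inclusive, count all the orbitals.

Shell n has n² orbitals: 1²=1 + 2²=4 + 3²=9 = 14 orbitals.

14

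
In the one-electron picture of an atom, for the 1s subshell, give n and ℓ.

n = 1, ℓ = 0

The leading integer gives n = 1; the letter 's' means ℓ = 0.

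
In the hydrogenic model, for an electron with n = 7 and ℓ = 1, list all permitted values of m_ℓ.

m_ℓ takes every integer from −ℓ to +ℓ. With ℓ = 1 that gives the 3 values -1, 0, 1.

-1, 0, 1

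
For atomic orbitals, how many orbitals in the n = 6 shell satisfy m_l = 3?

3

The n = 6 shell has l = 0 through 5; check each.
Orbitals with m_l = 3, by l: l=3 → 1; l=4 → 1; l=5 → 1.
Total orbitals: 1 + 1 + 1 = 3.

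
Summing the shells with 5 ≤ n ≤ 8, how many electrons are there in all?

348

Shell n has n² orbitals: 5²=25 + 6²=36 + 7²=49 + 8²=64 = 174 orbitals.
Two spin states per orbital: 2 × 174 = 348 electrons.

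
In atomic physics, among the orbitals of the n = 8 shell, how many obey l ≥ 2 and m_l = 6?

With n = 8 the allowed l are 0, 1, …, 7.
The (l, m_l) pairs meeting l ≥ 2 and m_l = 6 give: l=6 → 1; l=7 → 1.
Total orbitals: 1 + 1 = 2.

2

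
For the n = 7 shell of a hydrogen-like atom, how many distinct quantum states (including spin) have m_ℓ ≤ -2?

30

Go through ℓ = 0, …, 6 (the values permitted for n = 7).
Orbitals with m_ℓ ≤ -2, by ℓ: ℓ=2 → 1; ℓ=3 → 2; ℓ=4 → 3; ℓ=5 → 4; ℓ=6 → 5.
Orbitals: 1 + 2 + 3 + 4 + 5 = 15. Each orbital carries two spin states, so 15 × 2 = 30 states.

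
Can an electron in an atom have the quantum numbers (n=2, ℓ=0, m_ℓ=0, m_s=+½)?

Allowed

n = 2 is a positive integer. ℓ = 0 satisfies 0 ≤ ℓ ≤ n−1 = 1. m_ℓ = 0 lies in the range −ℓ … +ℓ (here 0). m_s = +1/2 is one of ±1/2.
All four constraints are satisfied.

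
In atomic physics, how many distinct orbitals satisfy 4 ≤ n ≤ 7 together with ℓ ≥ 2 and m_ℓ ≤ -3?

20

Go shell by shell, enumerating (ℓ, m_ℓ) with ℓ ≥ 2 and m_ℓ ≤ -3:
n=4 → 1; n=5 → 3; n=6 → 6; n=7 → 10.
Total orbitals: 1 + 3 + 6 + 10 = 20.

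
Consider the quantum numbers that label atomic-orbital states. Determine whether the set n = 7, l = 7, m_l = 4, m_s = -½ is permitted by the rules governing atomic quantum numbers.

Invalid

The orbital quantum number must satisfy 0 ≤ l ≤ n−1. With n = 7 the allowed l values are 0, 1, 2, 3, 4, 5, 6, so l = 7 is out of range.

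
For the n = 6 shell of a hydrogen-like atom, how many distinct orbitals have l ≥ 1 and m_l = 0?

The n = 6 shell has l = 0 through 5; check each.
The (l, m_l) pairs meeting l ≥ 1 and m_l = 0 give: l=1 → 1; l=2 → 1; l=3 → 1; l=4 → 1; l=5 → 1.
Total orbitals: 1 + 1 + 1 + 1 + 1 = 5.

5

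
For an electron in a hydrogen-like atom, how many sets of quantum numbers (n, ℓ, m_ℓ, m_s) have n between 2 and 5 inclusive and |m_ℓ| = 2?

24

Per-shell orbital counts meeting the constraint:
n=3 → 2; n=4 → 4; n=5 → 6.
Orbitals: 2 + 4 + 6 = 12. Including both spin states (m_s = ±1/2) gives 2 × 12 = 24 states.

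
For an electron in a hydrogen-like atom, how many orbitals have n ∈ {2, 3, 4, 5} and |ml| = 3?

Treat each shell separately and count matching orbitals:
n=4 → 2; n=5 → 4.
Total orbitals: 2 + 4 = 6.

6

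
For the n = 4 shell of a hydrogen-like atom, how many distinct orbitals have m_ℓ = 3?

Per ℓ-value: ℓ=3 → 1.
Total orbitals: 1.

1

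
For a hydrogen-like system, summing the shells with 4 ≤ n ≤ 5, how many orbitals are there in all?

41

Shell n has n² orbitals: 4²=16 + 5²=25 = 41 orbitals.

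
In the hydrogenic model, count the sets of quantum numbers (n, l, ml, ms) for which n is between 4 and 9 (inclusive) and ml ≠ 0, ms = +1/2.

Treat each shell separately and count matching orbitals:
n=4 → 12; n=5 → 20; n=6 → 30; n=7 → 42; n=8 → 56; n=9 → 72.
Orbitals: 12 + 20 + 30 + 42 + 56 + 72 = 232. With ms fixed to +1/2 there is one state per orbital, so 232 states.

232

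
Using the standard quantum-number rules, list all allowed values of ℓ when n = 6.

ℓ is an integer with 0 ≤ ℓ ≤ n−1, so for n = 6: ℓ = 0, 1, 2, 3, 4, 5.

0, 1, 2, 3, 4, 5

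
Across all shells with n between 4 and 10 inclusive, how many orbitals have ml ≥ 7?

Treat each shell separately and count matching orbitals:
n=8 → 1; n=9 → 3; n=10 → 6.
Total orbitals: 1 + 3 + 6 = 10.

10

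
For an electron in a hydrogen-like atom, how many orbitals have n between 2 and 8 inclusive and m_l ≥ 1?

Go shell by shell, enumerating (l, m_l) with m_l ≥ 1:
n=2 → 1; n=3 → 3; n=4 → 6; n=5 → 10; n=6 → 15; n=7 → 21; n=8 → 28.
Total orbitals: 1 + 3 + 6 + 10 + 15 + 21 + 28 = 84.

84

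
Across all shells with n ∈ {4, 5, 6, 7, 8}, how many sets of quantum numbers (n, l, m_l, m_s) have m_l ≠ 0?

320

Per-shell orbital counts meeting the constraint:
n=4 → 12; n=5 → 20; n=6 → 30; n=7 → 42; n=8 → 56.
Orbitals: 12 + 20 + 30 + 42 + 56 = 160. Including both spin states (m_s = ±1/2) gives 2 × 160 = 320 states.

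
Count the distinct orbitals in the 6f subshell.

7

A subshell has 2l+1 orbitals; with l = 3, that's 7.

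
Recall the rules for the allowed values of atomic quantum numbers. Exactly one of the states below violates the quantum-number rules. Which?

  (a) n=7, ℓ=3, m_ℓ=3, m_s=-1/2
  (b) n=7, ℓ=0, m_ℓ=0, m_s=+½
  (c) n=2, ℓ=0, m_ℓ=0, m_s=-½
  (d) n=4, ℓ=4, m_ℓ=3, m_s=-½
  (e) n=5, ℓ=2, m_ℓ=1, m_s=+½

(d)

(d) has ℓ = 4 ≥ n = 4, violating 0 ≤ ℓ ≤ n−1.
The remaining sets (a), (b), (c), (e) satisfy all four rules.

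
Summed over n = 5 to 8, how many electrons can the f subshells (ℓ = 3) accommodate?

56

An f subshell (ℓ = 3) exists for every n ≥ 4, so shells n = 5, 6, 7, 8 each contribute one — 4 subshells.
Since each f subshell holds 2(2·3+1) = 14 electrons, the total is 4 × 14 = 56.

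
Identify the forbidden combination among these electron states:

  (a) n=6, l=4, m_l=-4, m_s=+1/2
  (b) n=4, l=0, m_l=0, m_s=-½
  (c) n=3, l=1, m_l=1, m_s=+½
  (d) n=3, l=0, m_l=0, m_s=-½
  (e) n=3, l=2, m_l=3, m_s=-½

(e)

(e) has |m_l| = 3 > l = 2, violating −l ≤ m_l ≤ l.
The remaining sets (a), (b), (c), (d) satisfy all four rules.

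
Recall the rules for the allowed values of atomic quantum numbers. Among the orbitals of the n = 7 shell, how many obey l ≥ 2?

45

The n = 7 shell has l = 0 through 6; check each.
Orbitals with l ≥ 2, by l: l=2 → 5; l=3 → 7; l=4 → 9; l=5 → 11; l=6 → 13.
Total orbitals: 5 + 7 + 9 + 11 + 13 = 45.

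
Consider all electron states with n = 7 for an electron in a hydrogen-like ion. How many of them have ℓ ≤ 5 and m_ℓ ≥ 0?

42

For n = 7, ℓ ranges over 0 … 6.
Per ℓ-value: ℓ=0 → 1; ℓ=1 → 2; ℓ=2 → 3; ℓ=3 → 4; ℓ=4 → 5; ℓ=5 → 6.
Orbitals: 1 + 2 + 3 + 4 + 5 + 6 = 21. Each orbital carries two spin states, so 21 × 2 = 42 states.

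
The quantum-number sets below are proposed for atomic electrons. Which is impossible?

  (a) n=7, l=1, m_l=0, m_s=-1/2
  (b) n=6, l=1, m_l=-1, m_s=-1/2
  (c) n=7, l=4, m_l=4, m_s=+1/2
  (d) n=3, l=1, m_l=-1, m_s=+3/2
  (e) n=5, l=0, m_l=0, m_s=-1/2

(d) has m_s = +3/2, but an electron's spin must be ±1/2.
The remaining sets (a), (b), (c), (e) satisfy all four rules.

(d)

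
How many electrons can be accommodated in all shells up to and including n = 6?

182

Total orbitals = 1² + 2² + 3² + 4² + 5² + 6² = 91. Doubling for spin gives 182 electrons.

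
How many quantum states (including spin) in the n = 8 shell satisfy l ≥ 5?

78

Go through l = 0, …, 7 (the values permitted for n = 8).
Per l-value: l=5 → 11; l=6 → 13; l=7 → 15.
Orbitals: 11 + 13 + 15 = 39. Each orbital carries two spin states, so 39 × 2 = 78 states.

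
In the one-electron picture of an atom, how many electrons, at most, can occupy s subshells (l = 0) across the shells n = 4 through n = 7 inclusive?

8

An s subshell (l = 0) exists for every n ≥ 1, so shells n = 4, 5, 6, 7 each contribute one — 4 subshells.
Since each s subshell holds 2(2·0+1) = 2 electrons, the total is 4 × 2 = 8.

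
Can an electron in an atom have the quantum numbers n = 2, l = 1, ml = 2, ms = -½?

Invalid

The magnetic quantum number must satisfy −l ≤ ml ≤ l. With l = 1, ml can only be -1, 0, 1, so ml = 2 is forbidden.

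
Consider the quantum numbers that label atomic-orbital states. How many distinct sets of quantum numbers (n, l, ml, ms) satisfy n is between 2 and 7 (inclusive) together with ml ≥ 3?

Treat each shell separately and count matching orbitals:
n=4 → 1; n=5 → 3; n=6 → 6; n=7 → 10.
Orbitals: 1 + 3 + 6 + 10 = 20. Including both spin states (ms = ±1/2) gives 2 × 20 = 40 states.

40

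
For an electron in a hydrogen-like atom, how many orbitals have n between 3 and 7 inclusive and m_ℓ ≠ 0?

110

For each n in the range, tally the orbitals obeying m_ℓ ≠ 0:
n=3 → 6; n=4 → 12; n=5 → 20; n=6 → 30; n=7 → 42.
Total orbitals: 6 + 12 + 20 + 30 + 42 = 110.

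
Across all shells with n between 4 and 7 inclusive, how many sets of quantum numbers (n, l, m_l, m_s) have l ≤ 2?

72

For each n in the range, tally the orbitals obeying l ≤ 2:
n=4 → 9; n=5 → 9; n=6 → 9; n=7 → 9.
Orbitals: 9 + 9 + 9 + 9 = 36. Including both spin states (m_s = ±1/2) gives 2 × 36 = 72 states.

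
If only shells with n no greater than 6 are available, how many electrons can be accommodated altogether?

Total orbitals = 1² + 2² + 3² + 4² + 5² + 6² = 91. Doubling for spin gives 182 electrons.

182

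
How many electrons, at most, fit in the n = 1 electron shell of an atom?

A shell holds 2n² electrons: 2 × 1² = 2 × 1 = 2.

2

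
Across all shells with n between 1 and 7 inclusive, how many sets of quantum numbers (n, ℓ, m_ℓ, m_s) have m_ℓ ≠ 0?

For each n in the range, tally the orbitals obeying m_ℓ ≠ 0:
n=2 → 2; n=3 → 6; n=4 → 12; n=5 → 20; n=6 → 30; n=7 → 42.
Orbitals: 2 + 6 + 12 + 20 + 30 + 42 = 112. Including both spin states (m_s = ±1/2) gives 2 × 112 = 224 states.

224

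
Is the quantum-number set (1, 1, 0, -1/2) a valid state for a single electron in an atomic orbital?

No

The orbital quantum number must satisfy 0 ≤ ℓ ≤ n−1. With n = 1 the allowed ℓ values are 0, so ℓ = 1 is out of range.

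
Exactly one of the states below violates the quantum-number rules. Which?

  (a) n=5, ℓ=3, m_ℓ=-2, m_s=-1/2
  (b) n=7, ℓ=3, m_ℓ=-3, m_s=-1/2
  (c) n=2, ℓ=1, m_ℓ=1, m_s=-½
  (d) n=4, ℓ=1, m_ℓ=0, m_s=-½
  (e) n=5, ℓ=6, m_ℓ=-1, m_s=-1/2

(e) has ℓ = 6 ≥ n = 5, violating 0 ≤ ℓ ≤ n−1.
The remaining sets (a), (b), (c), (d) satisfy all four rules.

(e)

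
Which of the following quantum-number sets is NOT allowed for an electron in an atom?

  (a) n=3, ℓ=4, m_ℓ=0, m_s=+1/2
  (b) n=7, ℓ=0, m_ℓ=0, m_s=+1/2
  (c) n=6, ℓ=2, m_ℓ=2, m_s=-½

(a)

(a) has ℓ = 4 ≥ n = 3, violating 0 ≤ ℓ ≤ n−1.
The remaining sets (b), (c) satisfy all four rules.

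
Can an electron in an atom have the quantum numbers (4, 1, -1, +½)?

Valid

n = 4 is a positive integer. l = 1 satisfies 0 ≤ l ≤ n−1 = 3. ml = -1 lies in the range −l … +l (here −1 … 1). ms = +1/2 is one of ±1/2.
All four constraints are satisfied.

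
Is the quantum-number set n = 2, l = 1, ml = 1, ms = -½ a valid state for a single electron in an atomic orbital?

Allowed

n = 2 is a positive integer. l = 1 satisfies 0 ≤ l ≤ n−1 = 1. ml = 1 lies in the range −l … +l (here −1 … 1). ms = -1/2 is one of ±1/2.
All four constraints are satisfied.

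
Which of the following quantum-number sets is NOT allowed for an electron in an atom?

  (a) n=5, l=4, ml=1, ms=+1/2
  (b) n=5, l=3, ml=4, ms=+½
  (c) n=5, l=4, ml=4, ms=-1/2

(b)

(b) has |ml| = 4 > l = 3, violating −l ≤ ml ≤ l.
The remaining sets (a), (c) satisfy all four rules.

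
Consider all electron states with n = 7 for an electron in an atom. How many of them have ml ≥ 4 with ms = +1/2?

Per l-value: l=4 → 1; l=5 → 2; l=6 → 3.
Orbitals: 1 + 2 + 3 = 6. With ms fixed to a single value there is one state per orbital, giving 6 states.

6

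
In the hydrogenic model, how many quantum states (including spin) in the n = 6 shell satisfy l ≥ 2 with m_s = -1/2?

32

Go through l = 0, …, 5 (the values permitted for n = 6).
The (l, m_l) pairs meeting l ≥ 2 give: l=2 → 5; l=3 → 7; l=4 → 9; l=5 → 11.
Orbitals: 5 + 7 + 9 + 11 = 32. With m_s fixed to a single value there is one state per orbital, giving 32 states.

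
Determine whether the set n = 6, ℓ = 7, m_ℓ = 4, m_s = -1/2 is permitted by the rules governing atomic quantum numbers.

No

The orbital quantum number must satisfy 0 ≤ ℓ ≤ n−1. With n = 6 the allowed ℓ values are 0, 1, 2, 3, 4, 5, so ℓ = 7 is out of range.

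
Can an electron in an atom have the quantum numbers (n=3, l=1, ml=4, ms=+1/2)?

The magnetic quantum number must satisfy −l ≤ ml ≤ l. With l = 1, ml can only be -1, 0, 1, so ml = 4 is forbidden.

Invalid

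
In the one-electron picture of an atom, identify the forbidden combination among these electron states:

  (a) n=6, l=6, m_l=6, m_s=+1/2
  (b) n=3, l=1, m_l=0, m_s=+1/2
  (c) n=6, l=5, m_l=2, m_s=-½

(a) has l = 6 ≥ n = 6, violating 0 ≤ l ≤ n−1.
The remaining sets (b), (c) satisfy all four rules.

(a)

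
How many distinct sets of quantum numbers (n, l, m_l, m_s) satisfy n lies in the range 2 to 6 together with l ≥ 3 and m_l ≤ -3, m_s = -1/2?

Per-shell orbital counts meeting the constraint:
n=4 → 1; n=5 → 3; n=6 → 6.
Orbitals: 1 + 3 + 6 = 10. With m_s fixed to -1/2 there is one state per orbital, so 10 states.

10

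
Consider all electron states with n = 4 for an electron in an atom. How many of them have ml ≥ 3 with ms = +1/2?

With n = 4 the allowed l are 0, 1, …, 3.
The (l, ml) pairs meeting ml ≥ 3 give: l=3 → 1.
Orbitals: 1. With ms fixed to a single value there is one state per orbital, giving 1 state.

1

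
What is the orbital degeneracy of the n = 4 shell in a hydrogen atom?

16

The n = 4 shell contains n² = 4² = 16 orbitals.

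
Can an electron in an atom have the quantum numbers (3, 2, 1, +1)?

Not allowed

The spin quantum number for an electron can only be m_s = +1/2 or −1/2; m_s = +1 is not one of those.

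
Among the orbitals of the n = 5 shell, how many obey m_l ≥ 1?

Go through l = 0, …, 4 (the values permitted for n = 5).
Contributions: l=1 → 1; l=2 → 2; l=3 → 3; l=4 → 4.
Total orbitals: 1 + 2 + 3 + 4 = 10.

10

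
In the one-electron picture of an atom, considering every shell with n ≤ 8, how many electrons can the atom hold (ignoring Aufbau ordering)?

408

Total orbitals = 1² + 2² + 3² + 4² + 5² + 6² + 7² + 8² = 204. Doubling for spin gives 408 electrons.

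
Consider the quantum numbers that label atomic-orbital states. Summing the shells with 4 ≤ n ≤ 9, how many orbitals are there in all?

Shell n has n² orbitals: 4²=16 + 5²=25 + 6²=36 + 7²=49 + 8²=64 + 9²=81 = 271 orbitals.

271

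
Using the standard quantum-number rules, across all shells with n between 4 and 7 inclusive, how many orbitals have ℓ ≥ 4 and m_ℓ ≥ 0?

For each n in the range, tally the orbitals obeying ℓ ≥ 4 and m_ℓ ≥ 0:
n=5 → 5; n=6 → 11; n=7 → 18.
Total orbitals: 5 + 11 + 18 = 34.

34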